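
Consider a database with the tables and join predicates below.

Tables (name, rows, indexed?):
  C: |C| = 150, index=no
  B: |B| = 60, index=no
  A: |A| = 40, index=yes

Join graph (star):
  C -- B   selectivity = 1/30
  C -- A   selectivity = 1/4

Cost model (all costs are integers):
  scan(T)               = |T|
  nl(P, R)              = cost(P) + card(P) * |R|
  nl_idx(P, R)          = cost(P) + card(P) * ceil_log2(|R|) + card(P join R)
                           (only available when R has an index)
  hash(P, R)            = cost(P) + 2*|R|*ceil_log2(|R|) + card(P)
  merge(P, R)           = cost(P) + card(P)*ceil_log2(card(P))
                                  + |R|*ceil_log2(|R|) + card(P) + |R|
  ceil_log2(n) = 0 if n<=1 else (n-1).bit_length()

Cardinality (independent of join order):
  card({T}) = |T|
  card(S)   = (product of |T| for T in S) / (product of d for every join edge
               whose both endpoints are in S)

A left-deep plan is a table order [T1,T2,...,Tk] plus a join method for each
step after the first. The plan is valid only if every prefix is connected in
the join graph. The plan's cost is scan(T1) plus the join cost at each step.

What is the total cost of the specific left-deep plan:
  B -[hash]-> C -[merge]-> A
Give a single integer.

5800

step 1: scan B: cost=60, card=60
step 2: join C via hash
    card(P join C) = 60*150/(30) = 300
    cost = 60 + 2*150*8 + 60 = 2520
step 3: join A via merge
    card(P join A) = 300*40/(4) = 3000
    cost = 2520 + 300*9 + 40*6 + 300 + 40 = 5800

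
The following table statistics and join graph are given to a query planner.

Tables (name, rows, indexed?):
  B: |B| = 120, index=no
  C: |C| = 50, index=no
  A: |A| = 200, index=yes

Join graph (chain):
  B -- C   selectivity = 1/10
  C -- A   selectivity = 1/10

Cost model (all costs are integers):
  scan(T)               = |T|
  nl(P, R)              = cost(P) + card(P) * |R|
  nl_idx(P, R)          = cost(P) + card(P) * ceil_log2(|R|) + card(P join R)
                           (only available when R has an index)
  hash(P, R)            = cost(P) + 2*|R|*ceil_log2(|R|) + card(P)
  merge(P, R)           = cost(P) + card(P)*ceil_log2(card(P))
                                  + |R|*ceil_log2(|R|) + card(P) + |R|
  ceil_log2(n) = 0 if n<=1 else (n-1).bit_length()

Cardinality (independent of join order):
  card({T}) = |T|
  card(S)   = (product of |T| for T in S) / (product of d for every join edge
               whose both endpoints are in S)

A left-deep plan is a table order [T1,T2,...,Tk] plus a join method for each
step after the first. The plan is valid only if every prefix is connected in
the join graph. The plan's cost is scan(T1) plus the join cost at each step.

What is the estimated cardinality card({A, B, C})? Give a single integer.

Tables in S: A(200), B(120), C(50)
Edges inside S: B-C(d=10), C-A(d=10)
numerator = 200 * 120 * 50 = 1200000
denominator = 10 * 10 = 100
card(S) = 1200000 / 100 = 12000

12000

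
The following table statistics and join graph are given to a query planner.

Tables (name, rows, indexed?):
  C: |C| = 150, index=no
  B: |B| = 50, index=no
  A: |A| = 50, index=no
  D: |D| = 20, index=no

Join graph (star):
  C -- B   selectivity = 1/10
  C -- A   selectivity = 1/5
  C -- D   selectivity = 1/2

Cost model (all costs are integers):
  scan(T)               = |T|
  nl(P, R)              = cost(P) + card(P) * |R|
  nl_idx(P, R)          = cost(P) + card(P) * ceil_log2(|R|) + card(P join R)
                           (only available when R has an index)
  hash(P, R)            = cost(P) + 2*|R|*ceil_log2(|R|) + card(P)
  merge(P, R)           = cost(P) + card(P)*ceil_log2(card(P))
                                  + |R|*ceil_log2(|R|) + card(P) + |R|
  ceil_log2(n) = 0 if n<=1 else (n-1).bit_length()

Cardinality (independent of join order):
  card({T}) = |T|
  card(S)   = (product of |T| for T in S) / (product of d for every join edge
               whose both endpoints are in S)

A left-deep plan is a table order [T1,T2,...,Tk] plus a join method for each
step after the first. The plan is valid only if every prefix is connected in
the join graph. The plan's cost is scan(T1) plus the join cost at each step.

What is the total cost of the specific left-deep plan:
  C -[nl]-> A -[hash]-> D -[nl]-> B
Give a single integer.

759350

step 1: scan C: cost=150, card=150
step 2: join A via nl
    card(P join A) = 150*50/(5) = 1500
    cost = 150 + 150*50 = 7650
step 3: join D via hash
    card(P join D) = 1500*20/(2) = 15000
    cost = 7650 + 2*20*5 + 1500 = 9350
step 4: join B via nl
    card(P join B) = 15000*50/(10) = 75000
    cost = 9350 + 15000*50 = 759350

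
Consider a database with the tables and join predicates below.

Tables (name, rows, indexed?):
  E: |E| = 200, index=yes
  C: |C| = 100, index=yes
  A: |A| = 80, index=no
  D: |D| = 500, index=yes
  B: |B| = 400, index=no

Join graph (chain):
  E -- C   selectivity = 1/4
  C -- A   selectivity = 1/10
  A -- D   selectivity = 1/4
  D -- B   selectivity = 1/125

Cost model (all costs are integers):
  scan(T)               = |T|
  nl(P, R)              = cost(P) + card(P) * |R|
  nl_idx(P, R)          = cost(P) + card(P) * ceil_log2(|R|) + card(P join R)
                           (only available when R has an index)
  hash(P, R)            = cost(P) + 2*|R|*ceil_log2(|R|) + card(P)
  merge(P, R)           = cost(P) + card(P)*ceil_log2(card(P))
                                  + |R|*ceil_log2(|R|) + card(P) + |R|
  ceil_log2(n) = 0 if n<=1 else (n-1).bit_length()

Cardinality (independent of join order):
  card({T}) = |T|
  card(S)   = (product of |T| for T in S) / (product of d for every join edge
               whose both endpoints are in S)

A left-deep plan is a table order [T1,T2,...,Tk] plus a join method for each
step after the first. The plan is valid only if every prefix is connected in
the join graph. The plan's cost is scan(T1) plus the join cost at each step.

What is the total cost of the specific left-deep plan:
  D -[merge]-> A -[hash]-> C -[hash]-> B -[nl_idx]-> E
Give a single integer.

step 1: scan D: cost=500, card=500
step 2: join A via merge
    card(P join A) = 500*80/(4) = 10000
    cost = 500 + 500*9 + 80*7 + 500 + 80 = 6140
step 3: join C via hash
    card(P join C) = 10000*100/(10) = 100000
    cost = 6140 + 2*100*7 + 10000 = 17540
step 4: join B via hash
    card(P join B) = 100000*400/(125) = 320000
    cost = 17540 + 2*400*9 + 100000 = 124740
step 5: join E via nl_idx
    card(P join E) = 320000*200/(4) = 16000000
    cost = 124740 + 320000*8 + 16000000 = 18684740

18684740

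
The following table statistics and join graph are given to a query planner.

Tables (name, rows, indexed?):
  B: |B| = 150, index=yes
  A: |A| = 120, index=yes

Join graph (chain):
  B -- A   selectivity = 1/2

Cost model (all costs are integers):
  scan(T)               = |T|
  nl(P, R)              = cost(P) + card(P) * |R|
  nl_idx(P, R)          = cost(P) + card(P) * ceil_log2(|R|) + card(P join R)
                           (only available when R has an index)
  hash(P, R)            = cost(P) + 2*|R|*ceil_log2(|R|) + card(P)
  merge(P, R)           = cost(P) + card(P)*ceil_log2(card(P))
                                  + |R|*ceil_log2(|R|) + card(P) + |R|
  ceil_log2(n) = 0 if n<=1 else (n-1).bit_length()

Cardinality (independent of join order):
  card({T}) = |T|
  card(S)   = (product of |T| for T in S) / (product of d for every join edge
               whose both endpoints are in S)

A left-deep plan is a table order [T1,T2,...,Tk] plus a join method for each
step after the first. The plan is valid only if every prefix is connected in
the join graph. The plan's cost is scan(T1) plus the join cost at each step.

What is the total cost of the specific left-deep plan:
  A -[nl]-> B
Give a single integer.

step 1: scan A: cost=120, card=120
step 2: join B via nl
    card(P join B) = 120*150/(2) = 9000
    cost = 120 + 120*150 = 18120

18120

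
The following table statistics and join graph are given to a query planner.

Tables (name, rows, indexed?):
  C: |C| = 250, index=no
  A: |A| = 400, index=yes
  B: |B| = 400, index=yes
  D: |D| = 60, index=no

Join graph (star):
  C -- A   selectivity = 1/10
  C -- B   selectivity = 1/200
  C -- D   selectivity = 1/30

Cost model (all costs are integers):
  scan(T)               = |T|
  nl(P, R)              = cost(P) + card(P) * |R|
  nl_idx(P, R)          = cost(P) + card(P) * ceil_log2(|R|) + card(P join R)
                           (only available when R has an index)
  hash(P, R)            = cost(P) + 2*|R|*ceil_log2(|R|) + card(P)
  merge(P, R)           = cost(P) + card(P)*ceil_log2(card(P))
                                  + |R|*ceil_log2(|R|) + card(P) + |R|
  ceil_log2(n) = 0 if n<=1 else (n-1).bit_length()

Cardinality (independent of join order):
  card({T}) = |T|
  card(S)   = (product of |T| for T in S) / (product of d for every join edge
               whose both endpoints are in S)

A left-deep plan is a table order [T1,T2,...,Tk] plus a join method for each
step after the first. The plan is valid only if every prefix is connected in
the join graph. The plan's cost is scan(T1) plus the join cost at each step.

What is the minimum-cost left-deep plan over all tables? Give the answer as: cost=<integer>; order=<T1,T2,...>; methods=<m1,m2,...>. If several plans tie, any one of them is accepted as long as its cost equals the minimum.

cost=12420; order=C,B,D,A; methods=nl_idx,hash,hash

Selinger DP (subsets sized 1..n):
  {C}: scan cost=250, card=250
  {A}: scan cost=400, card=400
  {B}: scan cost=400, card=400
  {D}: scan cost=60, card=60
  {AC}: card=10000; try (C,hash)→4800, (A,merge)→6500, (C,merge)→6650, (A,hash)→7700, (A,nl_idx)→12500, (A,nl)→100250 …(+1); best=4800 via (C,hash)
  {BC}: card=500; try (B,nl_idx)→3000, (C,hash)→4800, (B,merge)→6500, (C,merge)→6650, (B,hash)→7700, (B,nl)→100250 …(+1); best=3000 via (B,nl_idx)
  {CD}: card=500; try (D,hash)→1220, (C,merge)→2730, (D,merge)→2920, (C,hash)→4120, (C,nl)→15060, (D,nl)→15250; best=1220 via (D,hash)
  {ABC}: card=20000; try (A,hash)→10700, (A,merge)→12000, (B,hash)→22000, (A,nl_idx)→27500, (B,nl_idx)→114800, (B,merge)→158800 …(+2); best=10700 via (A,hash)
  {ACD}: card=20000; try (A,hash)→8920, (A,merge)→10220, (D,hash)→15520, (A,nl_idx)→25720, (D,merge)→155220, (A,nl)→201220 …(+1); best=8920 via (A,hash)
  {BCD}: card=1000; try (D,hash)→4220, (B,nl_idx)→6720, (D,merge)→8420, (B,hash)→8920, (B,merge)→10220, (D,nl)→33000 …(+1); best=4220 via (D,hash)
  {ABCD}: card=40000; try (A,hash)→12420, (A,merge)→19220, (D,hash)→31420, (B,hash)→36120, (A,nl_idx)→53220, (B,nl_idx)→228920 …(+5); best=12420 via (A,hash)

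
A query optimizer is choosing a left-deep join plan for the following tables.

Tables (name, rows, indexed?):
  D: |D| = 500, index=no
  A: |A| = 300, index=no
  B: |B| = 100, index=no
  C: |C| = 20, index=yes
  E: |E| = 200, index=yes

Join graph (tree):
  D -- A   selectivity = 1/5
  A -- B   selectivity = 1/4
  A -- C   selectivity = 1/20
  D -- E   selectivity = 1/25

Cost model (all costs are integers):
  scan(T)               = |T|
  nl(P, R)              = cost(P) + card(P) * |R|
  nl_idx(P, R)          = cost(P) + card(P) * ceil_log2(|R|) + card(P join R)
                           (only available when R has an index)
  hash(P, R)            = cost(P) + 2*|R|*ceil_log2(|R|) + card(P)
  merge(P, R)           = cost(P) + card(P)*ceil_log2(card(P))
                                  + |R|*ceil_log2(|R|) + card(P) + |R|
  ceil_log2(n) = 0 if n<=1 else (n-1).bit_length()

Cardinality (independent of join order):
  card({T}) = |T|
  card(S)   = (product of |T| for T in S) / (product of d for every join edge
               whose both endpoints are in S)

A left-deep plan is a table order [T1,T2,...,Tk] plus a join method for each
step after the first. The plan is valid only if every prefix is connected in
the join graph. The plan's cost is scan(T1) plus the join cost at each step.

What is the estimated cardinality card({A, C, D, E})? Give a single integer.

Tables in S: A(300), C(20), D(500), E(200)
Edges inside S: D-A(d=5), A-C(d=20), D-E(d=25)
numerator = 300 * 20 * 500 * 200 = 600000000
denominator = 5 * 20 * 25 = 2500
card(S) = 600000000 / 2500 = 240000

240000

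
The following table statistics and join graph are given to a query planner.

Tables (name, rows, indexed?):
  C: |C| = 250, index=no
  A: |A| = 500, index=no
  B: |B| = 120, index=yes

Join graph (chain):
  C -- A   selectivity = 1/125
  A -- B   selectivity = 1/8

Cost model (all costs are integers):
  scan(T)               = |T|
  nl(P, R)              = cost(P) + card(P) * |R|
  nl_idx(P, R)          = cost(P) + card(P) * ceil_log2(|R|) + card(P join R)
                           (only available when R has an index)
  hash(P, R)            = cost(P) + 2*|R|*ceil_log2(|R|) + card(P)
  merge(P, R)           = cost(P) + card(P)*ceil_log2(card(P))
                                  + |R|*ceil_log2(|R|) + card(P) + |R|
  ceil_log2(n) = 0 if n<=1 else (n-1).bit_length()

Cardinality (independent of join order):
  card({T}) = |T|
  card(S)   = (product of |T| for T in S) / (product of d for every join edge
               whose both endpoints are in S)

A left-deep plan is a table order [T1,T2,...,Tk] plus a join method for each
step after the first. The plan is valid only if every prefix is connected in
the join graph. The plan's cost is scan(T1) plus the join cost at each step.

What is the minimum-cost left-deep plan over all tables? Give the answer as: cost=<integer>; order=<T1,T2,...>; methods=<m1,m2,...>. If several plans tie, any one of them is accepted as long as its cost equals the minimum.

cost=7680; order=A,C,B; methods=hash,hash

Selinger DP (subsets sized 1..n):
  {C}: scan cost=250, card=250
  {A}: scan cost=500, card=500
  {B}: scan cost=120, card=120
  {AC}: card=1000; try (C,hash)→5000, (A,merge)→7500, (C,merge)→7750, (A,hash)→9500, (A,nl)→125250, (C,nl)→125500; best=5000 via (C,hash)
  {AB}: card=7500; try (B,hash)→2680, (A,merge)→6080, (B,merge)→6460, (A,hash)→9240, (B,nl_idx)→11500, (A,nl)→60120 …(+1); best=2680 via (B,hash)
  {ABC}: card=15000; try (B,hash)→7680, (C,hash)→14180, (B,merge)→16960, (B,nl_idx)→27000, (C,merge)→109930, (B,nl)→125000 …(+1); best=7680 via (B,hash)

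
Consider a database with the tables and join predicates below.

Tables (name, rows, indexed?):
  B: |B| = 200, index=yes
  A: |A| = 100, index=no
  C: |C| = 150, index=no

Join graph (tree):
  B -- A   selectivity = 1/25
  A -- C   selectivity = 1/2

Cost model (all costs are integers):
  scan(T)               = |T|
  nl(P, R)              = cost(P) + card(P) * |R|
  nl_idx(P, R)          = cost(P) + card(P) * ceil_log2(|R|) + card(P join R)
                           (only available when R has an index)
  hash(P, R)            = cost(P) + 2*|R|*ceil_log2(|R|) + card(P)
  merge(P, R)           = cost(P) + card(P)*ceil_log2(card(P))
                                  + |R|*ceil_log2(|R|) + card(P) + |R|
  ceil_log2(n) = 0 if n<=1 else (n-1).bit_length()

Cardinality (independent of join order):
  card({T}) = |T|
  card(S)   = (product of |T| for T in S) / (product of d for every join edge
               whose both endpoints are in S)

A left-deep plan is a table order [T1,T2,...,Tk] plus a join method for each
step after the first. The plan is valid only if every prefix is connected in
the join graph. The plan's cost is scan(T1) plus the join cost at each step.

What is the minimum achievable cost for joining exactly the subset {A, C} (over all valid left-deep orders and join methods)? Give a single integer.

1700

Selinger DP over subsets of {A,C}:
  {A}: scan cost=100, card=100
  {C}: scan cost=150, card=150
  {AC}: card=7500; try (A,hash)→1700, (C,merge)→2250, (A,merge)→2300, (C,hash)→2600, (C,nl)→15100, (A,nl)→15150; best=1700 via (A,hash)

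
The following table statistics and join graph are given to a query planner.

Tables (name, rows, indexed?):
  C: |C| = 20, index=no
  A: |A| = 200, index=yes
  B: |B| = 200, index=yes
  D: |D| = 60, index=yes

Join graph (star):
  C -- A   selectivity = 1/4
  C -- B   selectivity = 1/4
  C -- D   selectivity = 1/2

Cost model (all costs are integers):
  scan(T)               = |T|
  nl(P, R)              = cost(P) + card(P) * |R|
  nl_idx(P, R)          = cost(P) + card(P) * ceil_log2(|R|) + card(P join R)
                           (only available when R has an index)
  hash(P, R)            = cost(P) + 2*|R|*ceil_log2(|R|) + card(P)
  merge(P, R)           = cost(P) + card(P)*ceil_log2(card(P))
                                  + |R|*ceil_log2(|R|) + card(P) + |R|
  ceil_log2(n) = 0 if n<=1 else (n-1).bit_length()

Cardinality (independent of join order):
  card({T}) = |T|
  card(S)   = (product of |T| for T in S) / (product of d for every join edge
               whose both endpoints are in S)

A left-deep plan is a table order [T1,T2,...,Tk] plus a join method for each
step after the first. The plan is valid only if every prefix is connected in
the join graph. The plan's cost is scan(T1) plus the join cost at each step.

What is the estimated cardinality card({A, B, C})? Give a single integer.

Tables in S: A(200), B(200), C(20)
Edges inside S: C-A(d=4), C-B(d=4)
numerator = 200 * 200 * 20 = 800000
denominator = 4 * 4 = 16
card(S) = 800000 / 16 = 50000

50000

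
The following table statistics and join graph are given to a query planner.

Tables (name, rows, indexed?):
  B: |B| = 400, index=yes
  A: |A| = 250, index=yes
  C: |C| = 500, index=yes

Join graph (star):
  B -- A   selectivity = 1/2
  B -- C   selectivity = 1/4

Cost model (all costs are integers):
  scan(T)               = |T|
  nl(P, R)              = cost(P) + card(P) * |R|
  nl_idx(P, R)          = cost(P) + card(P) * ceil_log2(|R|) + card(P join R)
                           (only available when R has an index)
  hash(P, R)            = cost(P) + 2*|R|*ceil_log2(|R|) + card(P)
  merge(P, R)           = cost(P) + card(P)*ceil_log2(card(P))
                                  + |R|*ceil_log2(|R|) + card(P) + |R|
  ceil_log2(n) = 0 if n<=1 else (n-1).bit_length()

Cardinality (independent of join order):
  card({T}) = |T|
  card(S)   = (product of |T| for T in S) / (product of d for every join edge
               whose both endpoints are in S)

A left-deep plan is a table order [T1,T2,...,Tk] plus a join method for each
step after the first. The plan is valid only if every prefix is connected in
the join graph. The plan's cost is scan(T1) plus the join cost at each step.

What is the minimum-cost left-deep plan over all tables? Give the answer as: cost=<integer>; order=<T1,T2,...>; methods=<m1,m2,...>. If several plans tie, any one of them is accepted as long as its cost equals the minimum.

cost=62200; order=C,B,A; methods=hash,hash

Selinger DP (subsets sized 1..n):
  {B}: scan cost=400, card=400
  {A}: scan cost=250, card=250
  {C}: scan cost=500, card=500
  {AB}: card=50000; try (A,hash)→4800, (B,merge)→6500, (A,merge)→6650, (B,hash)→7700, (B,nl_idx)→52500, (A,nl_idx)→53600 …(+2); best=4800 via (A,hash)
  {BC}: card=50000; try (B,hash)→8200, (C,merge)→9400, (B,merge)→9500, (C,hash)→9800, (C,nl_idx)→54000, (B,nl_idx)→55000 …(+2); best=8200 via (B,hash)
  {ABC}: card=6250000; try (A,hash)→62200, (C,hash)→63800, (C,merge)→859800, (A,merge)→860450, (A,nl_idx)→6658200, (C,nl_idx)→6704800 …(+2); best=62200 via (A,hash)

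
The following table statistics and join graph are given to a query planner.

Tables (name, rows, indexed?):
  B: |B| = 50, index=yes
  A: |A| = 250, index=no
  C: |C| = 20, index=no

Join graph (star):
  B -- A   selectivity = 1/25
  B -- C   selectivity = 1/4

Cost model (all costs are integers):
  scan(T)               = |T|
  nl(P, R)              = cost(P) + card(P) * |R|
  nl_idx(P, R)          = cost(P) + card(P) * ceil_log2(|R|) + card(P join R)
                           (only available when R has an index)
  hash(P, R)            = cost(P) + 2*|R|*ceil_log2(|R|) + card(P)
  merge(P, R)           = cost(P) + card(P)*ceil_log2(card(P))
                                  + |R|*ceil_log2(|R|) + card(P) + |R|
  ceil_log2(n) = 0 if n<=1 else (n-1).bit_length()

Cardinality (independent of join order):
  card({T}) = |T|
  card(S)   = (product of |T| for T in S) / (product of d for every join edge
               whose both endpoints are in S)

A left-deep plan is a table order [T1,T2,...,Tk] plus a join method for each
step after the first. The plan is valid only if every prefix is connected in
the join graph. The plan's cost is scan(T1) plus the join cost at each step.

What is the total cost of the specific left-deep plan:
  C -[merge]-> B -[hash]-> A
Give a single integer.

4740

step 1: scan C: cost=20, card=20
step 2: join B via merge
    card(P join B) = 20*50/(4) = 250
    cost = 20 + 20*5 + 50*6 + 20 + 50 = 490
step 3: join A via hash
    card(P join A) = 250*250/(25) = 2500
    cost = 490 + 2*250*8 + 250 = 4740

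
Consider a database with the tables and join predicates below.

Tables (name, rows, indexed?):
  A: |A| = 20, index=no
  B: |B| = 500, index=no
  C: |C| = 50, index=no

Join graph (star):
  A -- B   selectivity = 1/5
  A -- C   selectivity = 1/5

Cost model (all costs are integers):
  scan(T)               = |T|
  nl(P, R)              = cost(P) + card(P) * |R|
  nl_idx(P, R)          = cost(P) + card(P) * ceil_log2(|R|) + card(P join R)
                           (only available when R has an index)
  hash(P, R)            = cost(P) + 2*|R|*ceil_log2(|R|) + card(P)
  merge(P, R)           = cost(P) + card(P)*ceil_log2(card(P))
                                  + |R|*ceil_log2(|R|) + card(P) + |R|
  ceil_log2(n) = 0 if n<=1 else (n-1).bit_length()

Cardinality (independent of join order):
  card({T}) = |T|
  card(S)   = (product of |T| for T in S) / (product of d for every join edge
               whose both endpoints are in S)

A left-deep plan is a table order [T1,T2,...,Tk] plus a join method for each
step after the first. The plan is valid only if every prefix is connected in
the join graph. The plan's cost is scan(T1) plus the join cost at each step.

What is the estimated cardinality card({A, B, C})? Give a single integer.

Tables in S: A(20), B(500), C(50)
Edges inside S: A-B(d=5), A-C(d=5)
numerator = 20 * 500 * 50 = 500000
denominator = 5 * 5 = 25
card(S) = 500000 / 25 = 20000

20000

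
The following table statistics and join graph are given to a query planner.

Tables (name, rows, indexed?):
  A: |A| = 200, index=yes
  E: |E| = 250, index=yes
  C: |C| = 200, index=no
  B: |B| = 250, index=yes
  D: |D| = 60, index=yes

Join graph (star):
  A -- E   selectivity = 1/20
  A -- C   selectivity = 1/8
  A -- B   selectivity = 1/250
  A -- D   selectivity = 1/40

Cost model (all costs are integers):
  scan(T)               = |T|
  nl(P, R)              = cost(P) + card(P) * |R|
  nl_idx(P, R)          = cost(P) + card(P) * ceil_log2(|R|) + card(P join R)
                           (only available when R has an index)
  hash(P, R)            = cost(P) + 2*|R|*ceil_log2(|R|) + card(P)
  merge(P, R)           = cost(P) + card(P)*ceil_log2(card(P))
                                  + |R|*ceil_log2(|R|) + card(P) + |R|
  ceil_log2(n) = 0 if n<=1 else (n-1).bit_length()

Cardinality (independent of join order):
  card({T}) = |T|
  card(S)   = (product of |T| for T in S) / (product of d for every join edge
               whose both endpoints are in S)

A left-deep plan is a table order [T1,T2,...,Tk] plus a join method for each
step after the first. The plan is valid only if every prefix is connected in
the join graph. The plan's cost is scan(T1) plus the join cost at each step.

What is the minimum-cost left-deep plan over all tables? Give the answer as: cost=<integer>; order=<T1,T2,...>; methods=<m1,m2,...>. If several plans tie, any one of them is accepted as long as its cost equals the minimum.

Selinger DP (subsets sized 1..n):
  {A}: scan cost=200, card=200
  {E}: scan cost=250, card=250
  {C}: scan cost=200, card=200
  {B}: scan cost=250, card=250
  {D}: scan cost=60, card=60
  {AE}: card=2500; try (A,hash)→3700, (E,merge)→4250, (E,nl_idx)→4300, (A,merge)→4300, (E,hash)→4400, (A,nl_idx)→4750 …(+2); best=3700 via (A,hash)
  {AC}: card=5000; try (C,hash)→3600, (A,hash)→3600, (C,merge)→3800, (A,merge)→3800, (A,nl_idx)→6800, (C,nl)→40200 …(+1); best=3600 via (C,hash)
  {AB}: card=200; try (B,nl_idx)→2000, (A,nl_idx)→2450, (A,hash)→3700, (B,merge)→4250, (A,merge)→4300, (B,hash)→4400 …(+2); best=2000 via (B,nl_idx)
  {AD}: card=300; try (A,nl_idx)→840, (D,hash)→1120, (D,nl_idx)→1700, (A,merge)→2280, (D,merge)→2420, (A,hash)→3320 …(+2); best=840 via (A,nl_idx)
  {ACE}: card=62500; try (C,hash)→9400, (E,hash)→12600, (C,merge)→38000, (E,merge)→75850, (E,nl_idx)→106100, (C,nl)→503700 …(+1); best=9400 via (C,hash)
  {ABE}: card=2500; try (E,merge)→6050, (E,nl_idx)→6100, (E,hash)→6200, (B,hash)→10200, (B,nl_idx)→26200, (B,merge)→38450 …(+2); best=6050 via (E,merge)
  {ADE}: card=3750; try (E,hash)→5140, (E,merge)→6090, (D,hash)→6920, (E,nl_idx)→6990, (D,nl_idx)→22450, (D,merge)→36620 …(+2); best=5140 via (E,hash)
  {ABC}: card=5000; try (C,hash)→5400, (C,merge)→5600, (B,hash)→12600, (C,nl)→42000, (B,nl_idx)→48600, (B,merge)→75850 …(+1); best=5400 via (C,hash)
  {ACD}: card=7500; try (C,hash)→4340, (C,merge)→5640, (D,hash)→9320, (D,nl_idx)→41100, (C,nl)→60840, (D,merge)→74020 …(+1); best=4340 via (C,hash)
  {ABD}: card=300; try (D,hash)→2920, (D,nl_idx)→3500, (B,nl_idx)→3540, (D,merge)→4220, (B,hash)→5140, (B,merge)→6090 …(+2); best=2920 via (D,hash)
  {ABCE}: card=62500; try (C,hash)→11750, (E,hash)→14400, (C,merge)→40350, (B,hash)→75900, (E,merge)→77650, (E,nl_idx)→107900 …(+5); best=11750 via (C,hash)
  {ACDE}: card=93750; try (C,hash)→12090, (E,hash)→15840, (C,merge)→55690, (D,hash)→72620, (E,merge)→111590, (E,nl_idx)→158090 …(+5); best=12090 via (C,hash)
  {ABDE}: card=3750; try (E,hash)→7220, (E,merge)→8170, (E,nl_idx)→9070, (D,hash)→9270, (B,hash)→12890, (D,nl_idx)→24800 …(+6); best=7220 via (E,hash)
  {ABCD}: card=7500; try (C,hash)→6420, (C,merge)→7720, (D,hash)→11120, (B,hash)→15840, (D,nl_idx)→42900, (C,nl)→62920 …(+5); best=6420 via (C,hash)
  {ABCDE}: card=93750; try (C,hash)→14170, (E,hash)→17920, (C,merge)→57770, (D,hash)→74970, (B,hash)→109840, (E,merge)→113670 …(+9); best=14170 via (C,hash)

cost=14170; order=A,B,D,E,C; methods=nl_idx,hash,hash,hash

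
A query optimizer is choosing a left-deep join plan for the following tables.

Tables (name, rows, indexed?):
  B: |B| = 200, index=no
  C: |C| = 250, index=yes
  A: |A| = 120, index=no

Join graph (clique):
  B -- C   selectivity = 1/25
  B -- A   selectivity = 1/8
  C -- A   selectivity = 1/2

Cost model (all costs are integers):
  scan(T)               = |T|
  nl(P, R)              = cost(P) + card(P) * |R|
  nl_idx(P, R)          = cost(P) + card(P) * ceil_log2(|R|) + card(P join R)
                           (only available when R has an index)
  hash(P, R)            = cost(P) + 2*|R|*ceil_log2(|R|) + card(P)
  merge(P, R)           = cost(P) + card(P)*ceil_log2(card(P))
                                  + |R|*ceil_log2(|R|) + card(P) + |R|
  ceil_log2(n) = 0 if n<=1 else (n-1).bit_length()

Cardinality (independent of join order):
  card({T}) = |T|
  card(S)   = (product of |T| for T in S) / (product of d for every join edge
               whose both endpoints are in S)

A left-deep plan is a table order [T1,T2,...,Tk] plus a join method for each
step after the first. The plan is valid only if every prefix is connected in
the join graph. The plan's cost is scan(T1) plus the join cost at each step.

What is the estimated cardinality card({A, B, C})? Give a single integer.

Tables in S: A(120), B(200), C(250)
Edges inside S: B-C(d=25), B-A(d=8), C-A(d=2)
numerator = 120 * 200 * 250 = 6000000
denominator = 25 * 8 * 2 = 400
card(S) = 6000000 / 400 = 15000

15000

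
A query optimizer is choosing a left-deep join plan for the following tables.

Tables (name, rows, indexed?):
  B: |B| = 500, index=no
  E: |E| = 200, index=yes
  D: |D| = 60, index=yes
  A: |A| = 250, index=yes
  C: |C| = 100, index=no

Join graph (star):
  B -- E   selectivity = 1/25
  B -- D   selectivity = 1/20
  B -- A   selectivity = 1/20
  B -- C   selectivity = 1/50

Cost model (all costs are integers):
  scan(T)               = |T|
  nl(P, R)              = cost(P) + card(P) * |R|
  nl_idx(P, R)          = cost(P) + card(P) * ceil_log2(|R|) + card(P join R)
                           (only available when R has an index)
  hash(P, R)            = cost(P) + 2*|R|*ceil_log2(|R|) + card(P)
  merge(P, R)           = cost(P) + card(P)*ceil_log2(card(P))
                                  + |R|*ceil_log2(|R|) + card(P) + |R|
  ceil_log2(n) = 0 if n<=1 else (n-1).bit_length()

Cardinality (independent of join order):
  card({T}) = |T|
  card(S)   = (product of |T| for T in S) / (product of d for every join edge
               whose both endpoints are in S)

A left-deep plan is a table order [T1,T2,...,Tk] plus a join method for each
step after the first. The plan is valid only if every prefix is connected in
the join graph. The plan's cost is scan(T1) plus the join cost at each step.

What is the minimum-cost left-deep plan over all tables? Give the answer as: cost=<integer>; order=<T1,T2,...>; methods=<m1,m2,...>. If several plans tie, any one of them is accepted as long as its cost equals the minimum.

Selinger DP (subsets sized 1..n):
  {B}: scan cost=500, card=500
  {E}: scan cost=200, card=200
  {D}: scan cost=60, card=60
  {A}: scan cost=250, card=250
  {C}: scan cost=100, card=100
  {BE}: card=4000; try (E,hash)→4200, (B,merge)→7000, (E,merge)→7300, (E,nl_idx)→8500, (B,hash)→9400, (B,nl)→100200 …(+1); best=4200 via (E,hash)
  {BD}: card=1500; try (D,hash)→1720, (D,nl_idx)→5000, (B,merge)→5480, (D,merge)→5920, (B,hash)→9120, (B,nl)→30060 …(+1); best=1720 via (D,hash)
  {AB}: card=6250; try (A,hash)→5000, (B,merge)→7500, (A,merge)→7750, (B,hash)→9500, (A,nl_idx)→10750, (B,nl)→125250 …(+1); best=5000 via (A,hash)
  {BC}: card=1000; try (C,hash)→2400, (B,merge)→5900, (C,merge)→6300, (B,hash)→9200, (B,nl)→50100, (C,nl)→50500; best=2400 via (C,hash)
  {BDE}: card=12000; try (E,hash)→6420, (D,hash)→8920, (E,merge)→21520, (E,nl_idx)→25720, (D,nl_idx)→40200, (D,merge)→56620 …(+2); best=6420 via (E,hash)
  {ABE}: card=50000; try (A,hash)→12200, (E,hash)→14450, (A,merge)→58450, (A,nl_idx)→86200, (E,merge)→94300, (E,nl_idx)→105000 …(+2); best=12200 via (A,hash)
  {BCE}: card=8000; try (E,hash)→6600, (C,hash)→9600, (E,merge)→15200, (E,nl_idx)→18400, (C,merge)→57000, (E,nl)→202400 …(+1); best=6600 via (E,hash)
  {ABD}: card=18750; try (A,hash)→7220, (D,hash)→11970, (A,merge)→21970, (A,nl_idx)→32470, (D,nl_idx)→61250, (D,merge)→92920 …(+2); best=7220 via (A,hash)
  {BCD}: card=3000; try (D,hash)→4120, (C,hash)→4620, (D,nl_idx)→11400, (D,merge)→13820, (C,merge)→20520, (D,nl)→62400 …(+1); best=4120 via (D,hash)
  {ABC}: card=12500; try (A,hash)→7400, (C,hash)→12650, (A,merge)→15650, (A,nl_idx)→22900, (C,merge)→93300, (A,nl)→252400 …(+1); best=7400 via (A,hash)
  {ABDE}: card=150000; try (A,hash)→22420, (E,hash)→29170, (D,hash)→62920, (A,merge)→188670, (A,nl_idx)→252420, (E,nl_idx)→307220 …(+6); best=22420 via (A,hash)
  {BCDE}: card=24000; try (E,hash)→10320, (D,hash)→15320, (C,hash)→19820, (E,merge)→44920, (E,nl_idx)→52120, (D,nl_idx)→78600 …(+5); best=10320 via (E,hash)
  {ABCE}: card=100000; try (A,hash)→18600, (E,hash)→23100, (C,hash)→63600, (A,merge)→120850, (A,nl_idx)→170600, (E,merge)→196700 …(+5); best=18600 via (A,hash)
  {ABCD}: card=37500; try (A,hash)→11120, (D,hash)→20620, (C,hash)→27370, (A,merge)→45370, (A,nl_idx)→65620, (D,nl_idx)→119900 …(+5); best=11120 via (A,hash)
  {ABCDE}: card=300000; try (A,hash)→38320, (E,hash)→51820, (D,hash)→119320, (C,hash)→173820, (A,merge)→396570, (A,nl_idx)→502320 …(+9); best=38320 via (A,hash)

cost=38320; order=B,C,D,E,A; methods=hash,hash,hash,hash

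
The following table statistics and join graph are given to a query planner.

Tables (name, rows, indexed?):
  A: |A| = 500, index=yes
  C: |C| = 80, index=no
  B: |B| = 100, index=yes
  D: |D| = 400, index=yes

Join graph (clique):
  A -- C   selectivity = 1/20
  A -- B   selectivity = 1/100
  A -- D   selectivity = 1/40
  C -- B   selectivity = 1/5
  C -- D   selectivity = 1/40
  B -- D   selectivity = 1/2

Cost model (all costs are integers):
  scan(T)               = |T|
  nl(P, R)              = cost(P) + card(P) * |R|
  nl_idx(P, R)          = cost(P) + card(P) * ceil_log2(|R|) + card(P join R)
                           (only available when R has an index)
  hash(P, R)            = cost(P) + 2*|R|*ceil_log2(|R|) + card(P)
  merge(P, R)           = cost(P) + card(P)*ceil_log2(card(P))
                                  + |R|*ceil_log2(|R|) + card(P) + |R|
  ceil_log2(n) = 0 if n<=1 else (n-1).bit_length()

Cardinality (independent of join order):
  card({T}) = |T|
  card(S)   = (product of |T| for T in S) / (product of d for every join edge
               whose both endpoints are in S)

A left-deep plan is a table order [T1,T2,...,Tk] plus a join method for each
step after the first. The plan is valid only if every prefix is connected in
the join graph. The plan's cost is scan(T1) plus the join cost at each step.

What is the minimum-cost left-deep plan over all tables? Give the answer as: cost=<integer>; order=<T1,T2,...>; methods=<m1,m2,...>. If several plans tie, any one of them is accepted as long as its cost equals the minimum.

Selinger DP (subsets sized 1..n):
  {A}: scan cost=500, card=500
  {C}: scan cost=80, card=80
  {B}: scan cost=100, card=100
  {D}: scan cost=400, card=400
  {AC}: card=2000; try (C,hash)→2120, (A,nl_idx)→2800, (A,merge)→5720, (C,merge)→6140, (A,hash)→9160, (A,nl)→40080 …(+1); best=2120 via (C,hash)
  {AB}: card=500; try (A,nl_idx)→1500, (B,hash)→2400, (B,nl_idx)→4500, (A,merge)→5900, (B,merge)→6300, (A,hash)→9200 …(+2); best=1500 via (A,nl_idx)
  {AD}: card=5000; try (D,hash)→8200, (A,nl_idx)→9000, (A,merge)→9400, (D,merge)→9500, (A,hash)→9800, (D,nl_idx)→10000 …(+2); best=8200 via (D,hash)
  {BC}: card=1600; try (C,hash)→1320, (B,merge)→1520, (C,merge)→1540, (B,hash)→1560, (B,nl_idx)→2240, (B,nl)→8080 …(+1); best=1320 via (C,hash)
  {CD}: card=800; try (D,nl_idx)→1600, (C,hash)→1920, (D,merge)→4720, (C,merge)→5040, (D,hash)→7360, (D,nl)→32080 …(+1); best=1600 via (D,nl_idx)
  {BD}: card=20000; try (B,hash)→2200, (D,merge)→4900, (B,merge)→5200, (D,hash)→7400, (D,nl_idx)→21000, (B,nl_idx)→23200 …(+2); best=2200 via (B,hash)
  {ABC}: card=400; try (C,hash)→3120, (B,hash)→5520, (C,merge)→7140, (A,hash)→11920, (A,nl_idx)→16120, (B,nl_idx)→16520 …(+5); best=3120 via (C,hash)
  {ACD}: card=500; try (A,nl_idx)→9300, (D,hash)→11320, (A,hash)→11400, (C,hash)→14320, (A,merge)→15400, (D,nl_idx)→20620 …(+5); best=9300 via (A,nl_idx)
  {ABD}: card=2500; try (D,nl_idx)→8500, (D,hash)→9200, (D,merge)→10500, (B,hash)→14600, (A,hash)→31200, (B,nl_idx)→45700 …(+6); best=8500 via (D,nl_idx)
  {BCD}: card=8000; try (B,hash)→3800, (D,hash)→10120, (B,merge)→11200, (B,nl_idx)→15200, (C,hash)→23320, (D,nl_idx)→23720 …(+5); best=3800 via (B,hash)
  {ABCD}: card=50; try (D,nl_idx)→6770, (D,hash)→10720, (D,merge)→11120, (B,hash)→11200, (C,hash)→12120, (B,nl_idx)→12850 …(+9); best=6770 via (D,nl_idx)

cost=6770; order=B,A,C,D; methods=nl_idx,hash,nl_idx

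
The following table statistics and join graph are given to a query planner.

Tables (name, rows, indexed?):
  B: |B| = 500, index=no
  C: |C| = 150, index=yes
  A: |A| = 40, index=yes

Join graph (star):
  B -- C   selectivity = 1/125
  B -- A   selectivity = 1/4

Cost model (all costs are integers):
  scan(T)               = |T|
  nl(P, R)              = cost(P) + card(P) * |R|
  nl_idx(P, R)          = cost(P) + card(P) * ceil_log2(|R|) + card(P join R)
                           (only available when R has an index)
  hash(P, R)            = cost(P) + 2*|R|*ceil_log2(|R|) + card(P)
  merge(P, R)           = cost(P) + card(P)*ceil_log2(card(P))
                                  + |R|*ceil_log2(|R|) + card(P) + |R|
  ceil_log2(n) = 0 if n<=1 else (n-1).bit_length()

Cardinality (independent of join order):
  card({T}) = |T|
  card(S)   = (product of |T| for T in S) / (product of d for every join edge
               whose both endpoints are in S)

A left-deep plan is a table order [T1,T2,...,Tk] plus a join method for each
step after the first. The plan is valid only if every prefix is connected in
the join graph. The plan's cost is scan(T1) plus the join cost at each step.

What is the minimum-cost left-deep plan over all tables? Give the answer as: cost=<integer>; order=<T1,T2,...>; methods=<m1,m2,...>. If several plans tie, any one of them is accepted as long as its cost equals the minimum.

Selinger DP (subsets sized 1..n):
  {B}: scan cost=500, card=500
  {C}: scan cost=150, card=150
  {A}: scan cost=40, card=40
  {BC}: card=600; try (C,hash)→3400, (C,nl_idx)→5100, (B,merge)→6500, (C,merge)→6850, (B,hash)→9300, (B,nl)→75150 …(+1); best=3400 via (C,hash)
  {AB}: card=5000; try (A,hash)→1480, (B,merge)→5320, (A,merge)→5780, (A,nl_idx)→8500, (B,hash)→9080, (B,nl)→20040 …(+1); best=1480 via (A,hash)
  {ABC}: card=6000; try (A,hash)→4480, (C,hash)→8880, (A,merge)→10280, (A,nl_idx)→13000, (A,nl)→27400, (C,nl_idx)→47480 …(+2); best=4480 via (A,hash)

cost=4480; order=B,C,A; methods=hash,hash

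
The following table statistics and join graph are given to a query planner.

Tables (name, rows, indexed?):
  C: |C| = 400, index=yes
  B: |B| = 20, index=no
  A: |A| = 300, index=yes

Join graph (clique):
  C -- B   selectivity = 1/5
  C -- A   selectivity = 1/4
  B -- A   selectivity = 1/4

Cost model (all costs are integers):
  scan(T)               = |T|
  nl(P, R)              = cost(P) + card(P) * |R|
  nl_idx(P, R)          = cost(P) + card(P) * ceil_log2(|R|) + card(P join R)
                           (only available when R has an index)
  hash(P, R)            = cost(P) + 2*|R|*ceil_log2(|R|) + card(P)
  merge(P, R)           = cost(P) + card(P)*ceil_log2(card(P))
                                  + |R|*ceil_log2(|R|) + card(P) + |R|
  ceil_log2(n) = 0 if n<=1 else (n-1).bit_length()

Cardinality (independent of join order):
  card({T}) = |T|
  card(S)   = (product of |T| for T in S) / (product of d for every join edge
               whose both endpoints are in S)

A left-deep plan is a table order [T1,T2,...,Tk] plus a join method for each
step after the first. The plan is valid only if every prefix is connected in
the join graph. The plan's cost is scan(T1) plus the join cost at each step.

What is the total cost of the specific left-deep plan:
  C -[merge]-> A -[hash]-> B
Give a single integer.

37600

step 1: scan C: cost=400, card=400
step 2: join A via merge
    card(P join A) = 400*300/(4) = 30000
    cost = 400 + 400*9 + 300*9 + 400 + 300 = 7400
step 3: join B via hash
    card(P join B) = 30000*20/(5*4) = 30000
    cost = 7400 + 2*20*5 + 30000 = 37600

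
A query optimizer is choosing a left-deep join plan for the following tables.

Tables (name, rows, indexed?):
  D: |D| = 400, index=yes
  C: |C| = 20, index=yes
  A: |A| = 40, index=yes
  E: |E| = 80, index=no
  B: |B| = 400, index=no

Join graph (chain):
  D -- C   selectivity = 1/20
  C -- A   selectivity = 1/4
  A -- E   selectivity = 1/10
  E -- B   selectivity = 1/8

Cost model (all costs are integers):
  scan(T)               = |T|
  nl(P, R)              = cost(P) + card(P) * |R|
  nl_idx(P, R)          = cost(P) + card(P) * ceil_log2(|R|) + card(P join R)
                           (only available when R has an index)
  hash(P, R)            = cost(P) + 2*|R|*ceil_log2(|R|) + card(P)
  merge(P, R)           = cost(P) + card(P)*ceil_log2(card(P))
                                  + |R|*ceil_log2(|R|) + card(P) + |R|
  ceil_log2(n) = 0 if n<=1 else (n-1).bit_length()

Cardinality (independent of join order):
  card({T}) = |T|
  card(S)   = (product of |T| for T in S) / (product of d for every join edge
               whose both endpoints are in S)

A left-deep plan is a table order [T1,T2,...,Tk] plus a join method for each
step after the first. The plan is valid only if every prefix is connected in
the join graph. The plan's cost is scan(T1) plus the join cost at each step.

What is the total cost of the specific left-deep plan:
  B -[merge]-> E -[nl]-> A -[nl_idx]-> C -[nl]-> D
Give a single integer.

32325040

step 1: scan B: cost=400, card=400
step 2: join E via merge
    card(P join E) = 400*80/(8) = 4000
    cost = 400 + 400*9 + 80*7 + 400 + 80 = 5040
step 3: join A via nl
    card(P join A) = 4000*40/(10) = 16000
    cost = 5040 + 4000*40 = 165040
step 4: join C via nl_idx
    card(P join C) = 16000*20/(4) = 80000
    cost = 165040 + 16000*5 + 80000 = 325040
step 5: join D via nl
    card(P join D) = 80000*400/(20) = 1600000
    cost = 325040 + 80000*400 = 32325040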